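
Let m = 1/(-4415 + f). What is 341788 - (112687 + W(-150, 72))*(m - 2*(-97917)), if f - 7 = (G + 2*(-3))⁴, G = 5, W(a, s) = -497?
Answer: -7447923105178/339 ≈ -2.1970e+10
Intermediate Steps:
f = 8 (f = 7 + (5 + 2*(-3))⁴ = 7 + (5 - 6)⁴ = 7 + (-1)⁴ = 7 + 1 = 8)
m = -1/4407 (m = 1/(-4415 + 8) = 1/(-4407) = -1/4407 ≈ -0.00022691)
341788 - (112687 + W(-150, 72))*(m - 2*(-97917)) = 341788 - (112687 - 497)*(-1/4407 - 2*(-97917)) = 341788 - 112190*(-1/4407 + 195834) = 341788 - 112190*863040437/4407 = 341788 - 1*7448038971310/339 = 341788 - 7448038971310/339 = -7447923105178/339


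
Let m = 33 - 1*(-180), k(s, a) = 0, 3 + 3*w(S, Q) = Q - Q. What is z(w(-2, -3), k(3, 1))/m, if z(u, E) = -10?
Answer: -10/213 ≈ -0.046948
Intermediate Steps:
w(S, Q) = -1 (w(S, Q) = -1 + (Q - Q)/3 = -1 + (⅓)*0 = -1 + 0 = -1)
m = 213 (m = 33 + 180 = 213)
z(w(-2, -3), k(3, 1))/m = -10/213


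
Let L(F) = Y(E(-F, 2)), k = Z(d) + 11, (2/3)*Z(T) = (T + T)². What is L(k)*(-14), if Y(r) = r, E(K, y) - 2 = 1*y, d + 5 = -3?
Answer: -56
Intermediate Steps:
d = -8 (d = -5 - 3 = -8)
Z(T) = 6*T² (Z(T) = 3*(T + T)²/2 = 3*(2*T)²/2 = 3*(4*T²)/2 = 6*T²)
k = 395 (k = 6*(-8)² + 11 = 6*64 + 11 = 384 + 11 = 395)
E(K, y) = 2 + y (E(K, y) = 2 + 1*y = 2 + y)
L(F) = 4 (L(F) = 2 + 2 = 4)
L(k)*(-14) = 4*(-14) = -56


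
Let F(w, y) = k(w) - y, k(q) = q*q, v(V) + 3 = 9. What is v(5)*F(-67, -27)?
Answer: 27096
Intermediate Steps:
v(V) = 6 (v(V) = -3 + 9 = 6)
k(q) = q**2
F(w, y) = w**2 - y
v(5)*F(-67, -27) = 6*((-67)**2 - 1*(-27)) = 6*(4489 + 27) = 6*4516 = 27096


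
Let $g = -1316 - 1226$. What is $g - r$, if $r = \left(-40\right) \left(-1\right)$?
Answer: $-2582$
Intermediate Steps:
$g = -2542$ ($g = -1316 - 1226 = -2542$)
$r = 40$
$g - r = -2542 - 40 = -2582$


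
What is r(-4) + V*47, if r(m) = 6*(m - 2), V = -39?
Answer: -1869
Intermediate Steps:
r(m) = -12 + 6*m (r(m) = 6*(-2 + m) = -12 + 6*m)
r(-4) + V*47 = (-12 + 6*(-4)) - 39*47 = (-12 - 24) - 1833 = -36 - 1833 = -1869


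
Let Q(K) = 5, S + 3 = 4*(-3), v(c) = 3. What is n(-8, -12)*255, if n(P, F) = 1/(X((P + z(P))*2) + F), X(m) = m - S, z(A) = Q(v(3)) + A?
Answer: -255/19 ≈ -13.421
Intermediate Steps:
S = -15 (S = -3 + 4*(-3) = -3 - 12 = -15)
z(A) = 5 + A
X(m) = 15 + m (X(m) = m - 1*(-15) = m + 15 = 15 + m)
n(P, F) = 1/(25 + F + 4*P) (n(P, F) = 1/((15 + (P + (5 + P))*2) + F) = 1/((15 + (5 + 2*P)*2) + F) = 1/((15 + (10 + 4*P)) + F) = 1/((25 + 4*P) + F) = 1/(25 + F + 4*P))
n(-8, -12)*255 = 255/(25 - 12 + 4*(-8)) = 255/(25 - 12 - 32) = 255/(-19) = -1/19*255 = -255/19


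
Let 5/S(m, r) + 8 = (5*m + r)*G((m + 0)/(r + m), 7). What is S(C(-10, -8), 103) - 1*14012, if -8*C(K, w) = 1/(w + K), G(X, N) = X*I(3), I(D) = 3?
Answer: -15921244468/1136207 ≈ -14013.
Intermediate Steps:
G(X, N) = 3*X (G(X, N) = X*3 = 3*X)
C(K, w) = -1/(8*(K + w)) (C(K, w) = -1/(8*(w + K)) = -1/(8*(K + w)))
S(m, r) = 5/(-8 + 3*m*(r + 5*m)/(m + r)) (S(m, r) = 5/(-8 + (5*m + r)*(3*((m + 0)/(r + m)))) = 5/(-8 + (r + 5*m)*(3*(m/(m + r)))) = 5/(-8 + (r + 5*m)*(3*m/(m + r))) = 5/(-8 + 3*m*(r + 5*m)/(m + r)))
S(C(-10, -8), 103) - 1*14012 = 5*(-1/(8*(-10) + 8*(-8)) + 103)/(-(-8)/(8*(-10) + 8*(-8)) - 8*103 + 15*(-1/(8*(-10) + 8*(-8)))² + 3*(-1/(8*(-10) + 8*(-8)))*103) - 1*14012 = 5*(-1/(-80 - 64) + 103)/(-(-8)/(-80 - 64) - 824 + 15*(-1/(-80 - 64))² + 3*(-1/(-80 - 64))*103) - 14012 = 5*(-1/(-144) + 103)/(-(-8)/(-144) - 824 + 15*(-1/(-144))² + 3*(-1/(-144))*103) - 14012 = 5*(-1*(-1/144) + 103)/(-(-8)*(-1)/144 - 824 + 15*(-1*(-1/144))² + 3*(-1*(-1/144))*103) - 14012 = 5*(1/144 + 103)/(-8*1/144 - 824 + 15*(1/144)² + 3*(1/144)*103) - 14012 = 5*(14833/144)/(-1/18 - 824 + 15*(1/20736) + 103/48) - 14012 = 5*(14833/144)/(-1/18 - 824 + 5/6912 + 103/48) - 14012 = 5*(14833/144)/(-5681035/6912) - 14012 = 5*(-6912/5681035)*(14833/144) - 14012 = -711984/1136207 - 14012 = -15921244468/1136207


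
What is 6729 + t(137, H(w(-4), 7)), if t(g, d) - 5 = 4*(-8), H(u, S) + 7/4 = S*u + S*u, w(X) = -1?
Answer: 6702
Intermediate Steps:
H(u, S) = -7/4 + 2*S*u (H(u, S) = -7/4 + (S*u + S*u) = -7/4 + 2*S*u)
t(g, d) = -27 (t(g, d) = 5 + 4*(-8) = 5 - 32 = -27)
6729 + t(137, H(w(-4), 7)) = 6729 - 27 = 6702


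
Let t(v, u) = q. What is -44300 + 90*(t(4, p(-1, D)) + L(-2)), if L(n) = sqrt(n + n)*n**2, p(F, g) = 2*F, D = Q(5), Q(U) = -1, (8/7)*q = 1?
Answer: -176885/4 + 720*I ≈ -44221.0 + 720.0*I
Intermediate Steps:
q = 7/8 (q = (7/8)*1 = 7/8 ≈ 0.87500)
D = -1
t(v, u) = 7/8
L(n) = sqrt(2)*n**(5/2) (L(n) = sqrt(2*n)*n**2 = (sqrt(2)*sqrt(n))*n**2 = sqrt(2)*n**(5/2))
-44300 + 90*(t(4, p(-1, D)) + L(-2)) = -44300 + 90*(7/8 + sqrt(2)*(-2)**(5/2)) = -44300 + 90*(7/8 + sqrt(2)*(4*I*sqrt(2))) = -44300 + 90*(7/8 + 8*I) = -44300 + (315/4 + 720*I) = -176885/4 + 720*I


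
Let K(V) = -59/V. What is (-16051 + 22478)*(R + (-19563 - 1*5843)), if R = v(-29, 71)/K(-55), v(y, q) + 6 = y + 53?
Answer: -9627414628/59 ≈ -1.6318e+8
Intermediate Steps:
v(y, q) = 47 + y (v(y, q) = -6 + (y + 53) = -6 + (53 + y) = 47 + y)
R = 990/59 (R = (47 - 29)/((-59/(-55))) = 18/((-59*(-1/55))) = 18/(59/55) = 18*(55/59) = 990/59 ≈ 16.780)
(-16051 + 22478)*(R + (-19563 - 1*5843)) = (-16051 + 22478)*(990/59 + (-19563 - 1*5843)) = 6427*(990/59 + (-19563 - 5843)) = 6427*(990/59 - 25406) = 6427*(-1497964/59) = -9627414628/59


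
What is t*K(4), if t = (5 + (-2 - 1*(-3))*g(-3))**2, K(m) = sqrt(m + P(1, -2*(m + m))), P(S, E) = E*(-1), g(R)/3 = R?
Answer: 32*sqrt(5) ≈ 71.554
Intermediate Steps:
g(R) = 3*R
P(S, E) = -E
K(m) = sqrt(5)*sqrt(m) (K(m) = sqrt(m - (-2)*(m + m)) = sqrt(m - (-2)*2*m) = sqrt(m - (-4)*m) = sqrt(m + 4*m) = sqrt(5*m) = sqrt(5)*sqrt(m))
t = 16 (t = (5 + (-2 - 1*(-3))*(3*(-3)))**2 = (5 + (-2 + 3)*(-9))**2 = (5 + 1*(-9))**2 = (5 - 9)**2 = (-4)**2 = 16)
t*K(4) = 16*(sqrt(5)*sqrt(4)) = 16*(sqrt(5)*2) = 16*(2*sqrt(5)) = 32*sqrt(5)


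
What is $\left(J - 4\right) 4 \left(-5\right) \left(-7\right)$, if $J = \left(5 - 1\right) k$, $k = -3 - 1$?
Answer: $-2800$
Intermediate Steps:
$k = -4$ ($k = -3 - 1 = -4$)
$J = -16$ ($J = \left(5 - 1\right) \left(-4\right) = 4 \left(-4\right) = -16$)
$\left(J - 4\right) 4 \left(-5\right) \left(-7\right) = \left(-16 - 4\right) 4 \left(-5\right) \left(-7\right) = \left(-20\right) 4 \left(-5\right) \left(-7\right) = \left(-80\right) \left(-5\right) \left(-7\right) = 400 \left(-7\right) = -2800$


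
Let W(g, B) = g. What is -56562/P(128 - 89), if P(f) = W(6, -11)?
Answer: -9427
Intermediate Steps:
P(f) = 6
-56562/P(128 - 89) = -56562/6 = -56562*⅙ = -9427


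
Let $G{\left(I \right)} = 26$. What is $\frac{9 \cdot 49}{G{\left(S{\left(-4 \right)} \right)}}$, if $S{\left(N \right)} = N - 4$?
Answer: $\frac{441}{26} \approx 16.962$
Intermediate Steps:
$S{\left(N \right)} = -4 + N$
$\frac{9 \cdot 49}{G{\left(S{\left(-4 \right)} \right)}} = \frac{9 \cdot 49}{26} = 441 \cdot \frac{1}{26} = \frac{441}{26}$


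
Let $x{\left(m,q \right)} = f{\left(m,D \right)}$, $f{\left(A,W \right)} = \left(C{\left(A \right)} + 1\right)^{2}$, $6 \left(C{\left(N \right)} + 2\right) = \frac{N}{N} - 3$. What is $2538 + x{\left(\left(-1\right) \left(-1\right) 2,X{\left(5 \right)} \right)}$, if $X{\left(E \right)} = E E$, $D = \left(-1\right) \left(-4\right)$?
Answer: $\frac{22858}{9} \approx 2539.8$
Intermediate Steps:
$D = 4$
$C{\left(N \right)} = - \frac{7}{3}$ ($C{\left(N \right)} = -2 + \frac{\frac{N}{N} - 3}{6} = -2 + \frac{1 - 3}{6} = -2 + \frac{1}{6} \left(-2\right) = -2 - \frac{1}{3} = - \frac{7}{3}$)
$X{\left(E \right)} = E^{2}$
$f{\left(A,W \right)} = \frac{16}{9}$ ($f{\left(A,W \right)} = \left(- \frac{7}{3} + 1\right)^{2} = \left(- \frac{4}{3}\right)^{2} = \frac{16}{9}$)
$x{\left(m,q \right)} = \frac{16}{9}$
$2538 + x{\left(\left(-1\right) \left(-1\right) 2,X{\left(5 \right)} \right)} = 2538 + \frac{16}{9} = \frac{22858}{9}$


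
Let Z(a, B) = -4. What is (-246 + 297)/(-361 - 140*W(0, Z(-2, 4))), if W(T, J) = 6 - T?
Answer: -51/1201 ≈ -0.042465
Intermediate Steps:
(-246 + 297)/(-361 - 140*W(0, Z(-2, 4))) = (-246 + 297)/(-361 - 140*(6 - 1*0)) = 51/(-361 - 140*(6 + 0)) = 51/(-361 - 140*6) = 51/(-361 - 840) = 51/(-1201) = 51*(-1/1201) = -51/1201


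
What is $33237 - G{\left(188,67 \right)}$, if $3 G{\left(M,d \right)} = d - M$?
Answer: $\frac{99832}{3} \approx 33277.0$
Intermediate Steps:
$G{\left(M,d \right)} = - \frac{M}{3} + \frac{d}{3}$ ($G{\left(M,d \right)} = \frac{d - M}{3} = - \frac{M}{3} + \frac{d}{3}$)
$33237 - G{\left(188,67 \right)} = 33237 - \left(\left(- \frac{1}{3}\right) 188 + \frac{1}{3} \cdot 67\right) = 33237 - \left(- \frac{188}{3} + \frac{67}{3}\right) = 33237 - - \frac{121}{3} = 33237 + \frac{121}{3} = \frac{99832}{3}$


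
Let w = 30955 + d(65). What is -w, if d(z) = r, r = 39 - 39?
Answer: -30955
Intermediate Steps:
r = 0
d(z) = 0
w = 30955 (w = 30955 + 0 = 30955)
-w = -1*30955 = -30955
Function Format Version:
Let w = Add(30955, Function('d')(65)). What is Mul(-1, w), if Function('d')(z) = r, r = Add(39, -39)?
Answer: -30955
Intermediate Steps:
r = 0
Function('d')(z) = 0
w = 30955 (w = Add(30955, 0) = 30955)
Mul(-1, w) = Mul(-1, 30955) = -30955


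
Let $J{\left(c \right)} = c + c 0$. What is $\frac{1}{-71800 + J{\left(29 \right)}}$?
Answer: $- \frac{1}{71771} \approx -1.3933 \cdot 10^{-5}$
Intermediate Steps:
$J{\left(c \right)} = c$ ($J{\left(c \right)} = c + 0 = c$)
$\frac{1}{-71800 + J{\left(29 \right)}} = \frac{1}{-71800 + 29} = \frac{1}{-71771} = - \frac{1}{71771}$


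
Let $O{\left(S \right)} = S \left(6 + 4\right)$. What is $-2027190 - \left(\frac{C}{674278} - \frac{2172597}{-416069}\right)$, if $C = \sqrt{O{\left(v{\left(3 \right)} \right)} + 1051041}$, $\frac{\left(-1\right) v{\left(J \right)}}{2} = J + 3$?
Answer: $- \frac{843453088707}{416069} - \frac{3 \sqrt{116769}}{674278} \approx -2.0272 \cdot 10^{6}$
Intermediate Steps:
$v{\left(J \right)} = -6 - 2 J$ ($v{\left(J \right)} = - 2 \left(J + 3\right) = - 2 \left(3 + J\right) = -6 - 2 J$)
$O{\left(S \right)} = 10 S$ ($O{\left(S \right)} = S 10 = 10 S$)
$C = 3 \sqrt{116769}$ ($C = \sqrt{10 \left(-6 - 6\right) + 1051041} = \sqrt{10 \left(-12\right) + 1051041} = \sqrt{-120 + 1051041} = \sqrt{1050921} = 3 \sqrt{116769} \approx 1025.1$)
$-2027190 - \left(\frac{C}{674278} - \frac{2172597}{-416069}\right) = -2027190 - \left(\frac{3 \sqrt{116769}}{674278} - \frac{2172597}{-416069}\right) = -2027190 - \left(3 \sqrt{116769} \cdot \frac{1}{674278} - - \frac{2172597}{416069}\right) = -2027190 - \left(\frac{3 \sqrt{116769}}{674278} + \frac{2172597}{416069}\right) = -2027190 - \left(\frac{2172597}{416069} + \frac{3 \sqrt{116769}}{674278}\right) = - \frac{843453088707}{416069} - \frac{3 \sqrt{116769}}{674278}$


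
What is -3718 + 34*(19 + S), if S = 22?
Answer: -2324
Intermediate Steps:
-3718 + 34*(19 + S) = -3718 + 34*(19 + 22) = -3718 + 34*41 = -3718 + 1394 = -2324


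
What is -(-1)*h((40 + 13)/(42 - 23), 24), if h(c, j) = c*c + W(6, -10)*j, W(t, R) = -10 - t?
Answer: -135815/361 ≈ -376.22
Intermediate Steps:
h(c, j) = c² - 16*j (h(c, j) = c*c + (-10 - 1*6)*j = c² + (-10 - 6)*j = c² - 16*j)
-(-1)*h((40 + 13)/(42 - 23), 24) = -(-1)*(((40 + 13)/(42 - 23))² - 16*24) = -(-1)*((53/19)² - 384) = -(-1)*(2809/361 - 384) = -(-1)*(-135815)/361 = -1*135815/361 = -135815/361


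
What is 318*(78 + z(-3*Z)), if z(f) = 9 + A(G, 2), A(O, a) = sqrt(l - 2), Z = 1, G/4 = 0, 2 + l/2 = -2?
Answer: 27666 + 318*I*sqrt(10) ≈ 27666.0 + 1005.6*I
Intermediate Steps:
l = -8 (l = -4 + 2*(-2) = -4 - 4 = -8)
G = 0 (G = 4*0 = 0)
A(O, a) = I*sqrt(10) (A(O, a) = sqrt(-8 - 2) = sqrt(-10) = I*sqrt(10))
z(f) = 9 + I*sqrt(10)
318*(78 + z(-3*Z)) = 318*(78 + (9 + I*sqrt(10))) = 318*(87 + I*sqrt(10)) = 27666 + 318*I*sqrt(10)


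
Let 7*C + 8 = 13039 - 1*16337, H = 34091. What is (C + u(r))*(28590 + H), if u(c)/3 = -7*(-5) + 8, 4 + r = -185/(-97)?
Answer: -150622443/7 ≈ -2.1518e+7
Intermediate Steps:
r = -203/97 (r = -4 - 185/(-97) = -4 - 185*(-1/97) = -4 + 185/97 = -203/97 ≈ -2.0928)
u(c) = 129 (u(c) = 3*(-7*(-5) + 8) = 3*(35 + 8) = 3*43 = 129)
C = -3306/7 (C = -8/7 + (13039 - 1*16337)/7 = -8/7 + (13039 - 16337)/7 = -8/7 + (⅐)*(-3298) = -8/7 - 3298/7 = -3306/7 ≈ -472.29)
(C + u(r))*(28590 + H) = (-3306/7 + 129)*(28590 + 34091) = -2403/7*62681 = -150622443/7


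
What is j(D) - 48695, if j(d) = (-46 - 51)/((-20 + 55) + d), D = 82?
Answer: -5697412/117 ≈ -48696.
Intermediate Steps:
j(d) = -97/(35 + d)
j(D) - 48695 = -97/(35 + 82) - 48695 = -97/117 - 48695 = -5697412/117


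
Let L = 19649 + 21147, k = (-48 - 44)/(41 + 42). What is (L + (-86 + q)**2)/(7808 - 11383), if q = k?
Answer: -30301504/2238925 ≈ -13.534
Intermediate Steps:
k = -92/83 ≈ -1.1084
q = -92/83 ≈ -1.1084
L = 40796
(L + (-86 + q)**2)/(7808 - 11383) = (40796 + (-86 - 92/83)**2)/(7808 - 11383) = (40796 + (-7230/83)**2)/(-3575) = (40796 + 52272900/6889)*(-1/3575) = (333316544/6889)*(-1/3575) = -30301504/2238925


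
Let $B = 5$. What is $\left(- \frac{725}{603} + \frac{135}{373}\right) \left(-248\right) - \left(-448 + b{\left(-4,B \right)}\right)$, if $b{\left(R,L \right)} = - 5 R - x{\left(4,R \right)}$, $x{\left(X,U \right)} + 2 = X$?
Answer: $\frac{143592130}{224919} \approx 638.42$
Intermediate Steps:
$x{\left(X,U \right)} = -2 + X$
$b{\left(R,L \right)} = -2 - 5 R$ ($b{\left(R,L \right)} = - 5 R - \left(-2 + 4\right) = - 5 R - 2 = -2 - 5 R$)
$\left(- \frac{725}{603} + \frac{135}{373}\right) \left(-248\right) - \left(-448 + b{\left(-4,B \right)}\right) = \left(- \frac{725}{603} + \frac{135}{373}\right) \left(-248\right) + \left(448 - \left(-2 - -20\right)\right) = \left(\left(-725\right) \frac{1}{603} + 135 \cdot \frac{1}{373}\right) \left(-248\right) + \left(448 - \left(-2 + 20\right)\right) = \left(- \frac{725}{603} + \frac{135}{373}\right) \left(-248\right) + \left(448 - 18\right) = \left(- \frac{189020}{224919}\right) \left(-248\right) + \left(448 - 18\right) = \frac{46876960}{224919} + 430 = \frac{143592130}{224919}$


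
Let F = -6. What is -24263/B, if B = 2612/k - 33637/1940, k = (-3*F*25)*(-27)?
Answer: 57190317300/41375683 ≈ 1382.2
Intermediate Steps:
k = -12150 (k = (-3*(-6)*25)*(-27) = (18*25)*(-27) = 450*(-27) = -12150)
B = -41375683/2357100 (B = 2612/(-12150) - 33637/1940 = 2612*(-1/12150) - 33637*1/1940 = -1306/6075 - 33637/1940 = -41375683/2357100 ≈ -17.554)
-24263/B = -24263/(-41375683/2357100) = -24263*(-2357100/41375683) = 57190317300/41375683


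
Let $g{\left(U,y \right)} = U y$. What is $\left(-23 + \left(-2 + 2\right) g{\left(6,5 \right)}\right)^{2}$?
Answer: $529$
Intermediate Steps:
$\left(-23 + \left(-2 + 2\right) g{\left(6,5 \right)}\right)^{2} = \left(-23 + \left(-2 + 2\right) 6 \cdot 5\right)^{2} = \left(-23 + 0 \cdot 30\right)^{2} = \left(-23 + 0\right)^{2} = \left(-23\right)^{2} = 529$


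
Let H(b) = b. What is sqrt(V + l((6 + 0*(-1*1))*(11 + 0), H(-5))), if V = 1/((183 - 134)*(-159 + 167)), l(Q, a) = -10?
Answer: I*sqrt(7838)/28 ≈ 3.1619*I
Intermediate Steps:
V = 1/392 (V = 1/(49*8) = 1/392 ≈ 0.0025510)
sqrt(V + l((6 + 0*(-1*1))*(11 + 0), H(-5))) = sqrt(1/392 - 10) = sqrt(-3919/392) = I*sqrt(7838)/28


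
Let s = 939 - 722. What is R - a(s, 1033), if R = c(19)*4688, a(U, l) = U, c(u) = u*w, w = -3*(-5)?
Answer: 1335863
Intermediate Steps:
s = 217
w = 15
c(u) = 15*u (c(u) = u*15 = 15*u)
R = 1336080 (R = (15*19)*4688 = 285*4688 = 1336080)
R - a(s, 1033) = 1336080 - 1*217 = 1336080 - 217 = 1335863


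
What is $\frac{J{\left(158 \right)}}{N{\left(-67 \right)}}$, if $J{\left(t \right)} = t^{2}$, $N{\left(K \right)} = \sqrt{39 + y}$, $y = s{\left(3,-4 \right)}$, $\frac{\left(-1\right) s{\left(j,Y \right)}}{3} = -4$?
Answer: $\frac{24964 \sqrt{51}}{51} \approx 3495.7$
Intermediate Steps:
$s{\left(j,Y \right)} = 12$ ($s{\left(j,Y \right)} = \left(-3\right) \left(-4\right) = 12$)
$y = 12$
$N{\left(K \right)} = \sqrt{51}$ ($N{\left(K \right)} = \sqrt{39 + 12} = \sqrt{51}$)
$\frac{J{\left(158 \right)}}{N{\left(-67 \right)}} = \frac{158^{2}}{\sqrt{51}} = 24964 \frac{\sqrt{51}}{51} = \frac{24964 \sqrt{51}}{51}$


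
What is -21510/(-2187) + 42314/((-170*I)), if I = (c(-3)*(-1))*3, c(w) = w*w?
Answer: 393563/20655 ≈ 19.054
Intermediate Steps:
c(w) = w**2
I = -27 (I = ((-3)**2*(-1))*3 = (9*(-1))*3 = -9*3 = -27)
-21510/(-2187) + 42314/((-170*I)) = -21510/(-2187) + 42314/((-170*(-27))) = -21510*(-1/2187) + 42314/4590 = 2390/243 + 42314*(1/4590) = 2390/243 + 21157/2295 = 393563/20655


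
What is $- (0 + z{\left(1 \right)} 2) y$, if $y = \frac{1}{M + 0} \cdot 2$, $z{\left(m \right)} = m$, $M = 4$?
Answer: $-1$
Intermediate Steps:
$y = \frac{1}{2}$ ($y = \frac{1}{4 + 0} \cdot 2 = \frac{1}{4} \cdot 2 = \frac{1}{2} \approx 0.5$)
$- (0 + z{\left(1 \right)} 2) y = - (0 + 1 \cdot 2) \frac{1}{2} = - (0 + 2) \frac{1}{2} = \left(-1\right) 2 \cdot \frac{1}{2} = \left(-2\right) \frac{1}{2} = -1$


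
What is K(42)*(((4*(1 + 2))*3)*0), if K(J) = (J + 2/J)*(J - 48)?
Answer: 0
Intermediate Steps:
K(J) = (-48 + J)*(J + 2/J) (K(J) = (J + 2/J)*(-48 + J) = (-48 + J)*(J + 2/J))
K(42)*(((4*(1 + 2))*3)*0) = (2 + 42² - 96/42 - 48*42)*(((4*(1 + 2))*3)*0) = (2 + 1764 - 96*1/42 - 2016)*(((4*3)*3)*0) = (2 + 1764 - 16/7 - 2016)*((12*3)*0) = -63576*0/7 = -1766/7*0 = 0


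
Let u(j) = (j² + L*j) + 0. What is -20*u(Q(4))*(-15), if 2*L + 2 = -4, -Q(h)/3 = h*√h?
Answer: 194400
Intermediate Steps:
Q(h) = -3*h^(3/2) (Q(h) = -3*h*√h = -3*h^(3/2))
L = -3 (L = -1 + (½)*(-4) = -1 - 2 = -3)
u(j) = j² - 3*j (u(j) = (j² - 3*j) + 0 = j² - 3*j)
-20*u(Q(4))*(-15) = -20*(-3*4^(3/2))*(-3 - 3*4^(3/2))*(-15) = -20*(-3*8)*(-3 - 3*8)*(-15) = -(-480)*(-3 - 24)*(-15) = -(-480)*(-27)*(-15) = -20*648*(-15) = -12960*(-15) = 194400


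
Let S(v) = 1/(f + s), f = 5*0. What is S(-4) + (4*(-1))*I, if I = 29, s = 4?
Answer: -463/4 ≈ -115.75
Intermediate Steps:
f = 0
S(v) = ¼ (S(v) = 1/(0 + 4) = 1/4 = ¼)
S(-4) + (4*(-1))*I = ¼ + (4*(-1))*29 = ¼ - 4*29 = ¼ - 116 = -463/4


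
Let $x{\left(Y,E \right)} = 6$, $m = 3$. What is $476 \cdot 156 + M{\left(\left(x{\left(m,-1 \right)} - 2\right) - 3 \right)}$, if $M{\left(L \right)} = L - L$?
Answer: $74256$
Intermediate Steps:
$M{\left(L \right)} = 0$
$476 \cdot 156 + M{\left(\left(x{\left(m,-1 \right)} - 2\right) - 3 \right)} = 476 \cdot 156 + 0 = 74256 + 0 = 74256$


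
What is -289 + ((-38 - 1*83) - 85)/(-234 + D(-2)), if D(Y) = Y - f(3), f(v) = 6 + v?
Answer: -70599/245 ≈ -288.16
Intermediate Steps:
D(Y) = -9 + Y (D(Y) = Y - (6 + 3) = Y - 1*9 = Y - 9 = -9 + Y)
-289 + ((-38 - 1*83) - 85)/(-234 + D(-2)) = -289 + ((-38 - 1*83) - 85)/(-234 + (-9 - 2)) = -289 + ((-38 - 83) - 85)/(-234 - 11) = -289 + (-121 - 85)/(-245) = -289 - 206*(-1/245) = -289 + 206/245 = -70599/245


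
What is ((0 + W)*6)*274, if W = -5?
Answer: -8220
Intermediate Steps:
((0 + W)*6)*274 = ((0 - 5)*6)*274 = -5*6*274 = -30*274 = -8220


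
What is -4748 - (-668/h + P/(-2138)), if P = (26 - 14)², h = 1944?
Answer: -2466533917/519534 ≈ -4747.6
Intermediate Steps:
P = 144 (P = 12² = 144)
-4748 - (-668/h + P/(-2138)) = -4748 - (-668/1944 + 144/(-2138)) = -4748 - (-668*1/1944 + 144*(-1/2138)) = -4748 - (-167/486 - 72/1069) = -4748 - 1*(-213515/519534) = -4748 + 213515/519534 = -2466533917/519534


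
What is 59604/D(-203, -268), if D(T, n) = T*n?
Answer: 14901/13601 ≈ 1.0956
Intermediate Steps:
59604/D(-203, -268) = 59604/((-203*(-268))) = 59604/54404 = 59604*(1/54404) = 14901/13601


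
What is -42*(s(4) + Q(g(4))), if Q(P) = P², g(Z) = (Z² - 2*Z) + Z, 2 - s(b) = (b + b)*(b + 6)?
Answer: -2772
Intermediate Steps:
s(b) = 2 - 2*b*(6 + b) (s(b) = 2 - (b + b)*(b + 6) = 2 - 2*b*(6 + b))
g(Z) = Z² - Z
-42*(s(4) + Q(g(4))) = -42*((2 - 12*4 - 2*4²) + (4*(-1 + 4))²) = -42*((2 - 48 - 2*16) + (4*3)²) = -42*((2 - 48 - 32) + 12²) = -42*(-78 + 144) = -42*66 = -2772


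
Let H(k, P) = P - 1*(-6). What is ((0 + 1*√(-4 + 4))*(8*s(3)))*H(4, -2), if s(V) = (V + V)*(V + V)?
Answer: 0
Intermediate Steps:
s(V) = 4*V² (s(V) = (2*V)*(2*V) = 4*V²)
H(k, P) = 6 + P (H(k, P) = P + 6 = 6 + P)
((0 + 1*√(-4 + 4))*(8*s(3)))*H(4, -2) = ((0 + 1*√(-4 + 4))*(8*(4*3²)))*(6 - 2) = ((0 + 1*√0)*(8*(4*9)))*4 = ((0 + 1*0)*(8*36))*4 = ((0 + 0)*288)*4 = (0*288)*4 = 0*4 = 0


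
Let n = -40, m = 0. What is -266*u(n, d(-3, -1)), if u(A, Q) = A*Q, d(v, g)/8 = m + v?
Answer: -255360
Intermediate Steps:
d(v, g) = 8*v (d(v, g) = 8*(0 + v) = 8*v)
-266*u(n, d(-3, -1)) = -(-10640)*8*(-3) = -(-10640)*(-24) = -266*960 = -255360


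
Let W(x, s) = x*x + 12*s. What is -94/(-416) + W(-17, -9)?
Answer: 37695/208 ≈ 181.23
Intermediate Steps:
W(x, s) = x² + 12*s
-94/(-416) + W(-17, -9) = -94/(-416) + ((-17)² + 12*(-9)) = -94*(-1/416) + (289 - 108) = 47/208 + 181 = 37695/208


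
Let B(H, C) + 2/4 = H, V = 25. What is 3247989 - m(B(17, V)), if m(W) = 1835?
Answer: 3246154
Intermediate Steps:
B(H, C) = -1/2 + H
3247989 - m(B(17, V)) = 3247989 - 1*1835 = 3247989 - 1835 = 3246154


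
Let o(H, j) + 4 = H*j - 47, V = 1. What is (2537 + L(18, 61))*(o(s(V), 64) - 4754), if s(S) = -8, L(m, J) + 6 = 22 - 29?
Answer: -13420108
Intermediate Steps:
L(m, J) = -13 (L(m, J) = -6 + (22 - 29) = -6 - 7 = -13)
o(H, j) = -51 + H*j (o(H, j) = -4 + (H*j - 47) = -4 + (-47 + H*j) = -51 + H*j)
(2537 + L(18, 61))*(o(s(V), 64) - 4754) = (2537 - 13)*((-51 - 8*64) - 4754) = 2524*((-51 - 512) - 4754) = 2524*(-563 - 4754) = 2524*(-5317) = -13420108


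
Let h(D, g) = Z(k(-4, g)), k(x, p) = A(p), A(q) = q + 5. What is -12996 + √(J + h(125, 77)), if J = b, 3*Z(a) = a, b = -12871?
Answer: -12996 + I*√115593/3 ≈ -12996.0 + 113.33*I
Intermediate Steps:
A(q) = 5 + q
k(x, p) = 5 + p
Z(a) = a/3
J = -12871
h(D, g) = 5/3 + g/3 (h(D, g) = (5 + g)/3 = 5/3 + g/3)
-12996 + √(J + h(125, 77)) = -12996 + √(-12871 + (5/3 + (⅓)*77)) = -12996 + √(-12871 + (5/3 + 77/3)) = -12996 + √(-12871 + 82/3) = -12996 + √(-38531/3) = -12996 + I*√115593/3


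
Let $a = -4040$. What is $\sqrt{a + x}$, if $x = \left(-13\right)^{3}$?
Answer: $9 i \sqrt{77} \approx 78.975 i$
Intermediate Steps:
$x = -2197$
$\sqrt{a + x} = \sqrt{-4040 - 2197} = \sqrt{-6237} = 9 i \sqrt{77}$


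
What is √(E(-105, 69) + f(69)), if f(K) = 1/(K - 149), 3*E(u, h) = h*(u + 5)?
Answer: I*√920005/20 ≈ 47.958*I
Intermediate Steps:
E(u, h) = h*(5 + u)/3 (E(u, h) = (h*(u + 5))/3 = (h*(5 + u))/3 = h*(5 + u)/3)
f(K) = 1/(-149 + K)
√(E(-105, 69) + f(69)) = √((⅓)*69*(5 - 105) + 1/(-149 + 69)) = √((⅓)*69*(-100) + 1/(-80)) = √(-2300 - 1/80) = √(-184001/80) = I*√920005/20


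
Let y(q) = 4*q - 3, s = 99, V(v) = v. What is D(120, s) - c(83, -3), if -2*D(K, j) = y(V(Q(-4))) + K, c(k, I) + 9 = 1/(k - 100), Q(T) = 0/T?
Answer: -1681/34 ≈ -49.441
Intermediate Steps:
Q(T) = 0
c(k, I) = -9 + 1/(-100 + k) (c(k, I) = -9 + 1/(k - 100) = -9 + 1/(-100 + k))
y(q) = -3 + 4*q
D(K, j) = 3/2 - K/2 (D(K, j) = -((-3 + 4*0) + K)/2 = -((-3 + 0) + K)/2 = -(-3 + K)/2 = 3/2 - K/2)
D(120, s) - c(83, -3) = (3/2 - ½*120) - (901 - 9*83)/(-100 + 83) = (3/2 - 60) - (901 - 747)/(-17) = -117/2 - (-1)*154/17 = -117/2 - 1*(-154/17) = -117/2 + 154/17 = -1681/34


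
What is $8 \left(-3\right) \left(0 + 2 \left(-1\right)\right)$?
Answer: $48$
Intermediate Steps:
$8 \left(-3\right) \left(0 + 2 \left(-1\right)\right) = - 24 \left(0 - 2\right) = \left(-24\right) \left(-2\right) = 48$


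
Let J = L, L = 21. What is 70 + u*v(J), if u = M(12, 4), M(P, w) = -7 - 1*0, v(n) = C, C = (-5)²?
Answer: -105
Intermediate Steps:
C = 25
J = 21
v(n) = 25
M(P, w) = -7 (M(P, w) = -7 + 0 = -7)
u = -7
70 + u*v(J) = 70 - 7*25 = 70 - 175 = -105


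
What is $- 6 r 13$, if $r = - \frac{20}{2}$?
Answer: $780$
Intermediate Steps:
$r = -10$ ($r = \left(-20\right) \frac{1}{2} = -10$)
$- 6 r 13 = \left(-6\right) \left(-10\right) 13 = 60 \cdot 13 = 780$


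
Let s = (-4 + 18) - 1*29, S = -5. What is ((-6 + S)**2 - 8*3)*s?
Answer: -1455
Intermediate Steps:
s = -15 (s = 14 - 29 = -15)
((-6 + S)**2 - 8*3)*s = ((-6 - 5)**2 - 8*3)*(-15) = ((-11)**2 - 24)*(-15) = (121 - 24)*(-15) = 97*(-15) = -1455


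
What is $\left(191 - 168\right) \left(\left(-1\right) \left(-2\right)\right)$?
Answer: $46$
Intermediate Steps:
$\left(191 - 168\right) \left(\left(-1\right) \left(-2\right)\right) = 23 \cdot 2 = 46$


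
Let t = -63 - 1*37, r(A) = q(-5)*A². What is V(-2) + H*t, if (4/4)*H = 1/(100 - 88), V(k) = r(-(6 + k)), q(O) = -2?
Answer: -121/3 ≈ -40.333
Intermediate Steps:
r(A) = -2*A²
V(k) = -2*(-6 - k)² (V(k) = -2*(6 + k)² = -2*(-6 - k)²)
H = 1/12 (H = 1/(100 - 88) = 1/12 ≈ 0.083333)
t = -100 (t = -63 - 37 = -100)
V(-2) + H*t = -2*(6 - 2)² + (1/12)*(-100) = -2*4² - 25/3 = -2*16 - 25/3 = -32 - 25/3 = -121/3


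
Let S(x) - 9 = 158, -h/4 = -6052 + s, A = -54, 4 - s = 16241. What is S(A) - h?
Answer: -88989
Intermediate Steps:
s = -16237 (s = 4 - 1*16241 = 4 - 16241 = -16237)
h = 89156 (h = -4*(-6052 - 16237) = -4*(-22289) = 89156)
S(x) = 167 (S(x) = 9 + 158 = 167)
S(A) - h = 167 - 1*89156 = 167 - 89156 = -88989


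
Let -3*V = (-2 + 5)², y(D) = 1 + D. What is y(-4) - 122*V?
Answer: 363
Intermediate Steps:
V = -3 (V = -(-2 + 5)²/3 = -⅓*3² = -⅓*9 = -3)
y(-4) - 122*V = (1 - 4) - 122*(-3) = -3 + 366 = 363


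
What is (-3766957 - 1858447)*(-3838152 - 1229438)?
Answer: 28507241056360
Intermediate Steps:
(-3766957 - 1858447)*(-3838152 - 1229438) = -5625404*(-5067590) = 28507241056360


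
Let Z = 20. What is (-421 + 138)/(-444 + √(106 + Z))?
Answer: 20942/32835 + 283*√14/65670 ≈ 0.65392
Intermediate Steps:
(-421 + 138)/(-444 + √(106 + Z)) = (-421 + 138)/(-444 + √(106 + 20)) = -283/(-444 + √126) = -283/(-444 + 3*√14)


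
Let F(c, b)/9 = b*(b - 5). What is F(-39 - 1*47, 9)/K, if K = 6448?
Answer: 81/1612 ≈ 0.050248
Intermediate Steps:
F(c, b) = 9*b*(-5 + b) (F(c, b) = 9*(b*(b - 5)) = 9*(b*(-5 + b)) = 9*b*(-5 + b))
F(-39 - 1*47, 9)/K = (9*9*(-5 + 9))/6448 = (9*9*4)*(1/6448) = 324*(1/6448) = 81/1612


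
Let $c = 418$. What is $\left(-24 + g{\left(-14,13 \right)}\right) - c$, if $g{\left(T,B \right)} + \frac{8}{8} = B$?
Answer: $-430$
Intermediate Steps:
$g{\left(T,B \right)} = -1 + B$
$\left(-24 + g{\left(-14,13 \right)}\right) - c = \left(-24 + \left(-1 + 13\right)\right) - 418 = \left(-24 + 12\right) - 418 = -12 - 418 = -430$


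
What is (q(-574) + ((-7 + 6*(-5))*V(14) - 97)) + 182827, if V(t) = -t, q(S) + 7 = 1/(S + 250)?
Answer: 59370083/324 ≈ 1.8324e+5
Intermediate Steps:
q(S) = -7 + 1/(250 + S) (q(S) = -7 + 1/(S + 250) = -7 + 1/(250 + S))
(q(-574) + ((-7 + 6*(-5))*V(14) - 97)) + 182827 = ((-1749 - 7*(-574))/(250 - 574) + ((-7 + 6*(-5))*(-1*14) - 97)) + 182827 = ((-1749 + 4018)/(-324) + ((-7 - 30)*(-14) - 97)) + 182827 = (-1/324*2269 + (-37*(-14) - 97)) + 182827 = (-2269/324 + (518 - 97)) + 182827 = (-2269/324 + 421) + 182827 = 134135/324 + 182827 = 59370083/324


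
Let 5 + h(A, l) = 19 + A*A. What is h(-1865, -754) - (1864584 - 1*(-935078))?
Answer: 678577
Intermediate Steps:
h(A, l) = 14 + A² (h(A, l) = -5 + (19 + A*A) = -5 + (19 + A²) = 14 + A²)
h(-1865, -754) - (1864584 - 1*(-935078)) = (14 + (-1865)²) - (1864584 - 1*(-935078)) = (14 + 3478225) - (1864584 + 935078) = 3478239 - 1*2799662 = 3478239 - 2799662 = 678577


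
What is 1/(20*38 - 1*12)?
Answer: 1/748 ≈ 0.0013369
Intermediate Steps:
1/(20*38 - 1*12) = 1/(760 - 12) = 1/748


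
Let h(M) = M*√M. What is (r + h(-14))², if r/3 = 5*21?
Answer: 96481 - 8820*I*√14 ≈ 96481.0 - 33001.0*I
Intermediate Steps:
h(M) = M^(3/2)
r = 315 (r = 3*(5*21) = 3*105 = 315)
(r + h(-14))² = (315 + (-14)^(3/2))² = (315 - 14*I*√14)²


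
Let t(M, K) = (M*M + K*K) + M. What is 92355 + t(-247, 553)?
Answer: 458926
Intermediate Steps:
t(M, K) = M + K² + M² (t(M, K) = (M² + K²) + M = (K² + M²) + M = M + K² + M²)
92355 + t(-247, 553) = 92355 + (-247 + 553² + (-247)²) = 92355 + (-247 + 305809 + 61009) = 92355 + 366571 = 458926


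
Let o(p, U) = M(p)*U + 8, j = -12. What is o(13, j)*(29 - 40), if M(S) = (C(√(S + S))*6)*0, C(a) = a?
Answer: -88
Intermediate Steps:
M(S) = 0 (M(S) = (√(S + S)*6)*0 = (√(2*S)*6)*0 = ((√2*√S)*6)*0 = (6*√2*√S)*0 = 0)
o(p, U) = 8 (o(p, U) = 0*U + 8 = 0 + 8 = 8)
o(13, j)*(29 - 40) = 8*(29 - 40) = 8*(-11) = -88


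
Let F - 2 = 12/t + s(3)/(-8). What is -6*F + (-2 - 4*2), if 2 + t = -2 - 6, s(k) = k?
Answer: -251/20 ≈ -12.550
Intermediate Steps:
t = -10 (t = -2 + (-2 - 6) = -2 - 8 = -10)
F = 17/40 (F = 2 + (12/(-10) + 3/(-8)) = 2 + (12*(-⅒) + 3*(-⅛)) = 2 + (-6/5 - 3/8) = 2 - 63/40 = 17/40 ≈ 0.42500)
-6*F + (-2 - 4*2) = -6*17/40 + (-2 - 4*2) = -51/20 + (-2 - 8) = -51/20 - 10 = -251/20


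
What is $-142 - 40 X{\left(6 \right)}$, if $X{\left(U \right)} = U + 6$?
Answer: $-622$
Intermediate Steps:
$X{\left(U \right)} = 6 + U$
$-142 - 40 X{\left(6 \right)} = -142 - 40 \left(6 + 6\right) = -142 - 480 = -622$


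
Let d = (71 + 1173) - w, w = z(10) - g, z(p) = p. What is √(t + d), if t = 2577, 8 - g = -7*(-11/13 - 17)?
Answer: √624299/13 ≈ 60.779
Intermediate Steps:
g = -1520/13 (g = 8 - (-7)*(-11/13 - 17) = 8 - (-7)*(-232)/13 = 8 - 1*1624/13 = 8 - 1624/13 = -1520/13 ≈ -116.92)
w = 1650/13 (w = 10 - 1*(-1520/13) = 10 + 1520/13 = 1650/13 ≈ 126.92)
d = 14522/13 (d = (71 + 1173) - 1*1650/13 = 1244 - 1650/13 = 14522/13 ≈ 1117.1)
√(t + d) = √(2577 + 14522/13) = √(48023/13) = √624299/13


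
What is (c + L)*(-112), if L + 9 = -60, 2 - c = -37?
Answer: 3360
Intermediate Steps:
c = 39 (c = 2 - 1*(-37) = 2 + 37 = 39)
L = -69 (L = -9 - 60 = -69)
(c + L)*(-112) = (39 - 69)*(-112) = -30*(-112) = 3360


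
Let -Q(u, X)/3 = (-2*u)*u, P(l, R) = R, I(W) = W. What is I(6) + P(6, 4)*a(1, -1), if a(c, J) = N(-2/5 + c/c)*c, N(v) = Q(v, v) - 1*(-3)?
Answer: 666/25 ≈ 26.640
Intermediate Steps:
Q(u, X) = 6*u**2 (Q(u, X) = -3*(-2*u)*u = -(-6)*u**2 = 6*u**2)
N(v) = 3 + 6*v**2 (N(v) = 6*v**2 - 1*(-3) = 6*v**2 + 3 = 3 + 6*v**2)
a(c, J) = 129*c/25 (a(c, J) = (3 + 6*(-2/5 + c/c)**2)*c = (3 + 6*(-2*1/5 + 1)**2)*c = (3 + 6*(-2/5 + 1)**2)*c = (3 + 6*(3/5)**2)*c = (3 + 6*(9/25))*c = (3 + 54/25)*c = 129*c/25)
I(6) + P(6, 4)*a(1, -1) = 6 + 4*((129/25)*1) = 6 + 4*(129/25) = 6 + 516/25 = 666/25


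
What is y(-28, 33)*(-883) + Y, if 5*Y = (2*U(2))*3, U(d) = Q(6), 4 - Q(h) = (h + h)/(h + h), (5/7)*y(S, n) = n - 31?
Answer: -12344/5 ≈ -2468.8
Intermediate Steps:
y(S, n) = -217/5 + 7*n/5 (y(S, n) = 7*(n - 31)/5 = 7*(-31 + n)/5 = -217/5 + 7*n/5)
Q(h) = 3 (Q(h) = 4 - (h + h)/(h + h) = 4 - 2*h/(2*h) = 4 - 2*h*1/(2*h) = 4 - 1*1 = 4 - 1 = 3)
U(d) = 3
Y = 18/5 (Y = ((2*3)*3)/5 = (6*3)/5 = (⅕)*18 = 18/5 ≈ 3.6000)
y(-28, 33)*(-883) + Y = (-217/5 + (7/5)*33)*(-883) + 18/5 = (-217/5 + 231/5)*(-883) + 18/5 = (14/5)*(-883) + 18/5 = -12362/5 + 18/5 = -12344/5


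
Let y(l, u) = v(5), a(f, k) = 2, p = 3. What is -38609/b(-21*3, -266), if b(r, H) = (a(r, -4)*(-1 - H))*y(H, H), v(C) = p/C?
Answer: -38609/318 ≈ -121.41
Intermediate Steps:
v(C) = 3/C
y(l, u) = ⅗ (y(l, u) = 3/5 = 3*(⅕) = ⅗)
b(r, H) = -6/5 - 6*H/5 (b(r, H) = (2*(-1 - H))*(⅗) = (-2 - 2*H)*(⅗) = -6/5 - 6*H/5)
-38609/b(-21*3, -266) = -38609/(-6/5 - 6/5*(-266)) = -38609/(-6/5 + 1596/5) = -38609/318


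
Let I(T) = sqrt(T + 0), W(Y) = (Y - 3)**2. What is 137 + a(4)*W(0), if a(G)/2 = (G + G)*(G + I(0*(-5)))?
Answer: 713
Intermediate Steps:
W(Y) = (-3 + Y)**2
I(T) = sqrt(T)
a(G) = 4*G**2 (a(G) = 2*((G + G)*(G + sqrt(0*(-5)))) = 2*((2*G)*(G + sqrt(0))) = 2*((2*G)*(G + 0)) = 2*((2*G)*G) = 2*(2*G**2) = 4*G**2)
137 + a(4)*W(0) = 137 + (4*4**2)*(-3 + 0)**2 = 137 + (4*16)*(-3)**2 = 137 + 64*9 = 137 + 576 = 713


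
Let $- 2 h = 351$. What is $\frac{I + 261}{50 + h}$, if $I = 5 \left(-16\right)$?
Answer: $- \frac{362}{251} \approx -1.4422$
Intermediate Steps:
$h = - \frac{351}{2}$ ($h = \left(- \frac{1}{2}\right) 351 = - \frac{351}{2} \approx -175.5$)
$I = -80$
$\frac{I + 261}{50 + h} = \frac{-80 + 261}{50 - \frac{351}{2}} = \frac{181}{- \frac{251}{2}} = 181 \left(- \frac{2}{251}\right) = - \frac{362}{251}$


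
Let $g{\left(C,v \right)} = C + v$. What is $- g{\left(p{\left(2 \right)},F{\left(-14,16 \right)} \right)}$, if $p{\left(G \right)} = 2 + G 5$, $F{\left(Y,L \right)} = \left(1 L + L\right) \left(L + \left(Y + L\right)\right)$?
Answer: $-588$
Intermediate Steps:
$F{\left(Y,L \right)} = 2 L \left(Y + 2 L\right)$ ($F{\left(Y,L \right)} = \left(L + L\right) \left(L + \left(L + Y\right)\right) = 2 L \left(Y + 2 L\right)$)
$p{\left(G \right)} = 2 + 5 G$
$- g{\left(p{\left(2 \right)},F{\left(-14,16 \right)} \right)} = - (\left(2 + 5 \cdot 2\right) + 2 \cdot 16 \left(-14 + 2 \cdot 16\right)) = - (\left(2 + 10\right) + 2 \cdot 16 \left(-14 + 32\right)) = - (12 + 2 \cdot 16 \cdot 18) = - (12 + 576) = \left(-1\right) 588 = -588$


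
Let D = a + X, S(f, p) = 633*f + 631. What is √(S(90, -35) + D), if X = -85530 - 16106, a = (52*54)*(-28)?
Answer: I*√122659 ≈ 350.23*I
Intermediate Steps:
a = -78624 (a = 2808*(-28) = -78624)
S(f, p) = 631 + 633*f
X = -101636
D = -180260 (D = -78624 - 101636 = -180260)
√(S(90, -35) + D) = √((631 + 633*90) - 180260) = √((631 + 56970) - 180260) = √(57601 - 180260) = √(-122659) = I*√122659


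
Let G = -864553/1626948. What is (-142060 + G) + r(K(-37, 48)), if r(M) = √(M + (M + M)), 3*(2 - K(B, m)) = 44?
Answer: -231125097433/1626948 + I*√38 ≈ -1.4206e+5 + 6.1644*I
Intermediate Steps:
G = -864553/1626948 (G = -864553*1/1626948 = -864553/1626948 ≈ -0.53140)
K(B, m) = -38/3 (K(B, m) = 2 - ⅓*44 = 2 - 44/3 = -38/3)
r(M) = √3*√M (r(M) = √(M + 2*M) = √(3*M) = √3*√M)
(-142060 + G) + r(K(-37, 48)) = (-142060 - 864553/1626948) + √3*√(-38/3) = -231125097433/1626948 + √3*(I*√114/3) = -231125097433/1626948 + I*√38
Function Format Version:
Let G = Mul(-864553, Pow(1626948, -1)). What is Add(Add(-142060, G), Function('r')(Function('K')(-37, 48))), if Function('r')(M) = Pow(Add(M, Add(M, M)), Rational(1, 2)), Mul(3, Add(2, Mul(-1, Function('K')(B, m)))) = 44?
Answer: Add(Rational(-231125097433, 1626948), Mul(I, Pow(38, Rational(1, 2)))) ≈ Add(-1.4206e+5, Mul(6.1644, I))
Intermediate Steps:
G = Rational(-864553, 1626948) (G = Mul(-864553, Rational(1, 1626948)) = Rational(-864553, 1626948) ≈ -0.53140)
Function('K')(B, m) = Rational(-38, 3) (Function('K')(B, m) = Add(2, Mul(Rational(-1, 3), 44)) = Add(2, Rational(-44, 3)) = Rational(-38, 3))
Function('r')(M) = Mul(Pow(3, Rational(1, 2)), Pow(M, Rational(1, 2))) (Function('r')(M) = Pow(Add(M, Mul(2, M)), Rational(1, 2)) = Pow(Mul(3, M), Rational(1, 2)) = Mul(Pow(3, Rational(1, 2)), Pow(M, Rational(1, 2))))
Add(Add(-142060, G), Function('r')(Function('K')(-37, 48))) = Add(Add(-142060, Rational(-864553, 1626948)), Mul(Pow(3, Rational(1, 2)), Pow(Rational(-38, 3), Rational(1, 2)))) = Add(Rational(-231125097433, 1626948), Mul(Pow(3, Rational(1, 2)), Mul(Rational(1, 3), I, Pow(114, Rational(1, 2))))) = Add(Rational(-231125097433, 1626948), Mul(I, Pow(38, Rational(1, 2))))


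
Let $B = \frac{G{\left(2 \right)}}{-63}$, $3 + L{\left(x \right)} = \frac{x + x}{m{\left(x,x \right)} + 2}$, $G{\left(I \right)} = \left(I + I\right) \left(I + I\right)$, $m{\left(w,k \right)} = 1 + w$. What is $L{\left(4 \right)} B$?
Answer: $\frac{208}{441} \approx 0.47166$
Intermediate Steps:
$G{\left(I \right)} = 4 I^{2}$ ($G{\left(I \right)} = 2 I 2 I = 4 I^{2}$)
$L{\left(x \right)} = -3 + \frac{2 x}{3 + x}$ ($L{\left(x \right)} = -3 + \frac{x + x}{\left(1 + x\right) + 2} = -3 + \frac{2 x}{3 + x}$)
$B = - \frac{16}{63}$ ($B = \frac{4 \cdot 2^{2}}{-63} = 4 \cdot 4 \left(- \frac{1}{63}\right) = 16 \left(- \frac{1}{63}\right) = - \frac{16}{63} \approx -0.25397$)
$L{\left(4 \right)} B = \frac{-9 - 4}{3 + 4} \left(- \frac{16}{63}\right) = \frac{-9 - 4}{7} \left(- \frac{16}{63}\right) = \frac{1}{7} \left(-13\right) \left(- \frac{16}{63}\right) = \left(- \frac{13}{7}\right) \left(- \frac{16}{63}\right) = \frac{208}{441}$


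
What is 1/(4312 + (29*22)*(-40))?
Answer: -1/21208 ≈ -4.7152e-5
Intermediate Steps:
1/(4312 + (29*22)*(-40)) = 1/(4312 + 638*(-40)) = 1/(4312 - 25520) = 1/(-21208) = -1/21208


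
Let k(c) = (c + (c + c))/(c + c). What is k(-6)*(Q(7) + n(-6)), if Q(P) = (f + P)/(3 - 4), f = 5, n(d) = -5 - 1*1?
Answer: -27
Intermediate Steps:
n(d) = -6 (n(d) = -5 - 1 = -6)
k(c) = 3/2 (k(c) = (c + 2*c)/((2*c)) = (3*c)*(1/(2*c)) = 3/2)
Q(P) = -5 - P (Q(P) = (5 + P)/(3 - 4) = (5 + P)/(-1) = (5 + P)*(-1) = -5 - P)
k(-6)*(Q(7) + n(-6)) = 3*((-5 - 1*7) - 6)/2 = 3*((-5 - 7) - 6)/2 = 3*(-12 - 6)/2 = (3/2)*(-18) = -27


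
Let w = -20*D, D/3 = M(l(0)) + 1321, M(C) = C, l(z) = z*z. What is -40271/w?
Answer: 40271/79260 ≈ 0.50809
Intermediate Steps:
l(z) = z**2
D = 3963 (D = 3*(0**2 + 1321) = 3*(0 + 1321) = 3*1321 = 3963)
w = -79260 (w = -20*3963 = -79260)
-40271/w = -40271/(-79260) = -40271*(-1/79260) = 40271/79260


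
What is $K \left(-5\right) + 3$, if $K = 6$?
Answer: $-27$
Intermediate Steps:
$K \left(-5\right) + 3 = 6 \left(-5\right) + 3 = -30 + 3 = -27$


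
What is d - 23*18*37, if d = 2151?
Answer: -13167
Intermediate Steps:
d - 23*18*37 = 2151 - 23*18*37 = 2151 - 414*37 = 2151 - 1*15318 = 2151 - 15318 = -13167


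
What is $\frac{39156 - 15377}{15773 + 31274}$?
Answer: $\frac{3397}{6721} \approx 0.50543$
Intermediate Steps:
$\frac{39156 - 15377}{15773 + 31274} = \frac{23779}{47047} = 23779 \cdot \frac{1}{47047} = \frac{3397}{6721}$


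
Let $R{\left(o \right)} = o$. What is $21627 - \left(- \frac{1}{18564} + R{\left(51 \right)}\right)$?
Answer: $\frac{400536865}{18564} \approx 21576.0$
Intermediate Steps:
$21627 - \left(- \frac{1}{18564} + R{\left(51 \right)}\right) = 21627 + \left(\frac{1}{18564} - 51\right) = 21627 - \frac{946763}{18564} = \frac{400536865}{18564}$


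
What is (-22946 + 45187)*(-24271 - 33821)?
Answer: -1292024172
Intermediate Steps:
(-22946 + 45187)*(-24271 - 33821) = 22241*(-58092) = -1292024172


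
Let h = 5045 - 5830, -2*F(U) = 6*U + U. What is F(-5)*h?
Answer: -27475/2 ≈ -13738.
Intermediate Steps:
F(U) = -7*U/2 (F(U) = -(6*U + U)/2 = -7*U/2)
h = -785
F(-5)*h = -7/2*(-5)*(-785) = (35/2)*(-785) = -27475/2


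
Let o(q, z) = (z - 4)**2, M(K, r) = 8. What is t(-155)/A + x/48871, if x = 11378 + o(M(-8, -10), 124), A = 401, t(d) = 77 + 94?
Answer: 18693919/19597271 ≈ 0.95390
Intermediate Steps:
t(d) = 171
o(q, z) = (-4 + z)**2
x = 25778 (x = 11378 + (-4 + 124)**2 = 11378 + 120**2 = 11378 + 14400 = 25778)
t(-155)/A + x/48871 = 171/401 + 25778/48871 = 18693919/19597271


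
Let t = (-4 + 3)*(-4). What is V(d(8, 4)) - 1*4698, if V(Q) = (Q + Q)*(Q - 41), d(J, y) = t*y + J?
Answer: -5514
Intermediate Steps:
t = 4 (t = -1*(-4) = 4)
d(J, y) = J + 4*y (d(J, y) = 4*y + J = J + 4*y)
V(Q) = 2*Q*(-41 + Q) (V(Q) = (2*Q)*(-41 + Q) = 2*Q*(-41 + Q))
V(d(8, 4)) - 1*4698 = 2*(8 + 4*4)*(-41 + (8 + 4*4)) - 1*4698 = 2*(8 + 16)*(-41 + (8 + 16)) - 4698 = 2*24*(-41 + 24) - 4698 = 2*24*(-17) - 4698 = -816 - 4698 = -5514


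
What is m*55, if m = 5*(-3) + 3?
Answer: -660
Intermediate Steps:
m = -12 (m = -15 + 3 = -12)
m*55 = -12*55 = -660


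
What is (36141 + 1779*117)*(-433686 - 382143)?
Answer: -199293971436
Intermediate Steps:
(36141 + 1779*117)*(-433686 - 382143) = (36141 + 208143)*(-815829) = 244284*(-815829) = -199293971436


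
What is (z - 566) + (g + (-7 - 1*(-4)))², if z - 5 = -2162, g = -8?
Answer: -2602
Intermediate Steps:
z = -2157 (z = 5 - 2162 = -2157)
(z - 566) + (g + (-7 - 1*(-4)))² = (-2157 - 566) + (-8 + (-7 - 1*(-4)))² = -2723 + (-8 + (-7 + 4))² = -2723 + (-8 - 3)² = -2723 + (-11)² = -2723 + 121 = -2602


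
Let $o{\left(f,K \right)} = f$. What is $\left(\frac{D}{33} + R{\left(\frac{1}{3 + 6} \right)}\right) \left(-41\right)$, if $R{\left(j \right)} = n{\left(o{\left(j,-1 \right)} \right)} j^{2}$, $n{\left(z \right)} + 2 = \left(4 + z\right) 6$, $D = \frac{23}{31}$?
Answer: $- \frac{1027091}{82863} \approx -12.395$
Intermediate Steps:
$D = \frac{23}{31}$ ($D = 23 \cdot \frac{1}{31} = \frac{23}{31} \approx 0.74194$)
$n{\left(z \right)} = 22 + 6 z$ ($n{\left(z \right)} = -2 + \left(4 + z\right) 6 = -2 + \left(24 + 6 z\right) = 22 + 6 z$)
$R{\left(j \right)} = j^{2} \left(22 + 6 j\right)$ ($R{\left(j \right)} = \left(22 + 6 j\right) j^{2} = j^{2} \left(22 + 6 j\right)$)
$\left(\frac{D}{33} + R{\left(\frac{1}{3 + 6} \right)}\right) \left(-41\right) = \left(\frac{23}{31 \cdot 33} + \left(\frac{1}{3 + 6}\right)^{2} \left(22 + \frac{6}{3 + 6}\right)\right) \left(-41\right) = \left(\frac{23}{31} \cdot \frac{1}{33} + \left(\frac{1}{9}\right)^{2} \left(22 + \frac{6}{9}\right)\right) \left(-41\right) = \left(\frac{23}{1023} + \frac{22 + 6 \cdot \frac{1}{9}}{81}\right) \left(-41\right) = \left(\frac{23}{1023} + \frac{22 + \frac{2}{3}}{81}\right) \left(-41\right) = \left(\frac{23}{1023} + \frac{1}{81} \cdot \frac{68}{3}\right) \left(-41\right) = \left(\frac{23}{1023} + \frac{68}{243}\right) \left(-41\right) = \frac{25051}{82863} \left(-41\right) = - \frac{1027091}{82863}$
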